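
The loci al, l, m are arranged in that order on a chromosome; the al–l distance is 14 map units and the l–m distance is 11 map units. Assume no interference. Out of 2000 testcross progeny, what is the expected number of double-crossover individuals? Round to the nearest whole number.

31

Map distances give recombination frequencies of 0.140 and 0.110 for the two intervals.
With no interference, expected double-crossover frequency = 0.140 × 0.110 = 0.01540.
Expected number = 0.01540 × 2000 = 30.80 ≈ 31.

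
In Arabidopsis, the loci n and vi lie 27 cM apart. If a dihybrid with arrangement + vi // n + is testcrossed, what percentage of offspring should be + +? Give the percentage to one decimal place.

A map distance of 27 cM corresponds to a recombination frequency of 0.270.
The F1 is + vi / n +, so + + is a recombinant gamete class with expected frequency r/2 = 0.270/2 = 0.1350.
That is 0.1350 = 13.5% of the progeny.

13.5%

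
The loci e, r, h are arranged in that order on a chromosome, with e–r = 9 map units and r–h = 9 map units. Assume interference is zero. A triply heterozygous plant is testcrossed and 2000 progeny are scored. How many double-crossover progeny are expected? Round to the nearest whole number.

16

Map distances give recombination frequencies of 0.090 and 0.090 for the two intervals.
With no interference, expected double-crossover frequency = 0.090 × 0.090 = 0.00810.
Expected number = 0.00810 × 2000 = 16.20 ≈ 16.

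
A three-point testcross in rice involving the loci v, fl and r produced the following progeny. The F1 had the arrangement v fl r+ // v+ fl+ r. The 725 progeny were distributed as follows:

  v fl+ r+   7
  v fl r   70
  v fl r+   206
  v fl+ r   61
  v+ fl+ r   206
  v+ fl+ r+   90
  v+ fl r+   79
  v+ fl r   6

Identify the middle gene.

fl

The two rarest classes, v fl+ r+ and v+ fl r, are the double crossovers. Comparing them with the parentals, only the fl allele has switched, so fl is the middle locus and the order is r – fl – v.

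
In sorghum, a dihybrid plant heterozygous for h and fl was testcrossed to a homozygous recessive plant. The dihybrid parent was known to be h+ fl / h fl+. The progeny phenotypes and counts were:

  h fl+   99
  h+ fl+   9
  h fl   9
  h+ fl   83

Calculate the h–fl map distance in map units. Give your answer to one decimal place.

The recombinant classes are h+ fl+ and h fl: 9 + 9 = 18.
Recombination frequency = 18/200 = 0.0900 ≈ 9.0%, i.e. 9.0 map units.

9.0 map units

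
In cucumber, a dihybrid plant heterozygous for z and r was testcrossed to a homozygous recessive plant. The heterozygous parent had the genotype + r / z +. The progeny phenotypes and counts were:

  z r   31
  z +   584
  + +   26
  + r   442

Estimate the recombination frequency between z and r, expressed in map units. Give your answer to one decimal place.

The recombinant classes are + + and z r: 26 + 31 = 57.
Recombination frequency = 57/1083 = 0.0526 ≈ 5.3%, i.e. 5.3 map units.

5.3 map units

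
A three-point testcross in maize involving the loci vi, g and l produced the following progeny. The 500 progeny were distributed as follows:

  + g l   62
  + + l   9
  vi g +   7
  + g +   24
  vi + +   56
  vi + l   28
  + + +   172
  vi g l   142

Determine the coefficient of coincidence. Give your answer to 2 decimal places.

The two most frequent reciprocal classes, + + + and vi g l, are the parental types, so the F1 was + + + / vi g l.
The two rarest classes, + + l and vi g +, are the double crossovers. Comparing them with the parentals, only the l allele has switched, so l is the middle locus and the order is vi – l – g.
vi–l: (118 + 16)/500 = 0.2680; l–g: (52 + 16)/500 = 0.1360.
Expected DCO frequency = 0.2680 × 0.1360 ≈ 0.03645; observed = 16/500 ≈ 0.03200.
Coefficient of coincidence = 0.03200/0.03645 ≈ 0.88.

0.88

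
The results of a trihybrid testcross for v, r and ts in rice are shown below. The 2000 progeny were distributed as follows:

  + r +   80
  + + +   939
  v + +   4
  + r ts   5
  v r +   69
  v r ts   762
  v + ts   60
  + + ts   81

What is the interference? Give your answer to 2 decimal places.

The two most frequent reciprocal classes, v r ts and + + +, are the parental types, so the F1 was v r ts / + + +.
The two rarest classes, + r ts and v + +, are the double crossovers. Comparing them with the parentals, only the v allele has switched, so v is the middle locus and the order is ts – v – r.
ts–v: (150 + 9)/2000 = 0.0795; v–r: (140 + 9)/2000 = 0.0745.
Expected DCO frequency = 0.0795 × 0.0745 ≈ 0.00592; observed = 9/2000 ≈ 0.00450.
Coefficient of coincidence = 0.00450/0.00592 ≈ 0.76; interference = 1 − 0.76 = 0.24.

0.24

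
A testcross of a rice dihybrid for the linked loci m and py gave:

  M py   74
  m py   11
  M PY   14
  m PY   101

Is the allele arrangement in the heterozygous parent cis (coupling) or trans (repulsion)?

trans

The two most frequent classes are M py (74) and m PY (101); these are the parental (non-recombinant) types.
So the F1 carried M py on one chromosome and m PY on the other — the recessive alleles are on opposite chromosomes (trans / repulsion).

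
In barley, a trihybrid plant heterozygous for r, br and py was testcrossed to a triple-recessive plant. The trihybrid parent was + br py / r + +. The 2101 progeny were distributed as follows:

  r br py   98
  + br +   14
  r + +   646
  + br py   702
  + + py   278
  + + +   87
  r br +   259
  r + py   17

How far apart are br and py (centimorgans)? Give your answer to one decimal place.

The two rarest classes, + br + and r + py, are the double crossovers. Comparing them with the parentals, only the py allele has switched, so py is the middle locus and the order is br – py – r.
Crossovers in the br–py interval produce the single-crossover classes + + py and r br + (278 + 259 = 537) plus the double crossovers (31).
RF(br–py) = (537 + 31) / 2101 = 568/2101 = 0.2703 → 27.0 centimorgans.

27.0 centimorgans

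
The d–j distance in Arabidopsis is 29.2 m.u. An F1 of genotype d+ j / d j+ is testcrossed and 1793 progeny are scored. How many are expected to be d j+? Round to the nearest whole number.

635

A map distance of 29.2 m.u. corresponds to a recombination frequency of 0.292.
The F1 is d+ j / d j+, so d j+ is a parental gamete class with expected frequency (1 − r)/2 = 0.708/2 = 0.3540.
Expected number = 0.3540 × 1793 = 634.72 ≈ 635.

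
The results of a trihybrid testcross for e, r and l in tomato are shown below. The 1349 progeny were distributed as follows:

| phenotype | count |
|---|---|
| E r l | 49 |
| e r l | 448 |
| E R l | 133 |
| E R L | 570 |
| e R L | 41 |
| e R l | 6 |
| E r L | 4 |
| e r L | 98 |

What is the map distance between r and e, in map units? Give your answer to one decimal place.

7.4 map units

The two most frequent reciprocal classes, E R L and e r l, are the parental types, so the F1 was E R L / e r l.
The two rarest classes, E r L and e R l, are the double crossovers. Comparing them with the parentals, only the r allele has switched, so r is the middle locus and the order is e – r – l.
Crossovers in the e–r interval produce the single-crossover classes e R L and E r l (41 + 49 = 90) plus the double crossovers (10).
RF(e–r) = (90 + 10) / 1349 = 100/1349 = 0.0741 → 7.4 map units.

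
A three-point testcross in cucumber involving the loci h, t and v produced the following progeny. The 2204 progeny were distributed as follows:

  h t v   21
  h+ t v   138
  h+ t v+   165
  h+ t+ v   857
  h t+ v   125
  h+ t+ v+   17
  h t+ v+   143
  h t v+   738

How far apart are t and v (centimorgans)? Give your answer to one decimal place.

The two most frequent reciprocal classes, h t v+ and h+ t+ v, are the parental types, so the F1 was h t v+ / h+ t+ v.
The two rarest classes, h t v and h+ t+ v+, are the double crossovers. Comparing them with the parentals, only the v allele has switched, so v is the middle locus and the order is h – v – t.
Crossovers in the v–t interval produce the single-crossover classes h t+ v+ and h+ t v (143 + 138 = 281) plus the double crossovers (38).
RF(v–t) = (281 + 38) / 2204 = 319/2204 = 0.1447 → 14.5 centimorgans.

14.5 centimorgans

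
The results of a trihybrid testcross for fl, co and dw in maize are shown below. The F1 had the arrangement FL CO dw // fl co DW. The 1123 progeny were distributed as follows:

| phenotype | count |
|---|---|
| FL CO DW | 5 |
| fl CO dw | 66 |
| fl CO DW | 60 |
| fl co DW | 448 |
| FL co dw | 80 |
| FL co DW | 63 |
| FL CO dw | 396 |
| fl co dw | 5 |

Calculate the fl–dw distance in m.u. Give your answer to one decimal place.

12.4 m.u.

The two rarest classes, FL CO DW and fl co dw, are the double crossovers. Comparing them with the parentals, only the dw allele has switched, so dw is the middle locus and the order is fl – dw – co.
Crossovers in the fl–dw interval produce the single-crossover classes fl CO dw and FL co DW (66 + 63 = 129) plus the double crossovers (10).
RF(fl–dw) = (129 + 10) / 1123 = 139/1123 = 0.1238 → 12.4 m.u.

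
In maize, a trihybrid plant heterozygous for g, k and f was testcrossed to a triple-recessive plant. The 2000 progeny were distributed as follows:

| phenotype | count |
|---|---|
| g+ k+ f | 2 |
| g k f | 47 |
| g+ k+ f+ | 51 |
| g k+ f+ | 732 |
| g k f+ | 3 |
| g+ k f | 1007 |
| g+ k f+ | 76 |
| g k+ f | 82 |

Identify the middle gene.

k

The two most frequent reciprocal classes, g+ k f and g k+ f+, are the parental types, so the F1 was g+ k f / g k+ f+.
The two rarest classes, g+ k+ f and g k f+, are the double crossovers. Comparing them with the parentals, only the k allele has switched, so k is the middle locus and the order is g – k – f.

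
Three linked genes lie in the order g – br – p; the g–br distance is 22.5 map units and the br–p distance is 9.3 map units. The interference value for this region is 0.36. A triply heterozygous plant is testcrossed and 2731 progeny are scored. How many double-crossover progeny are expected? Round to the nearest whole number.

37

Map distances give recombination frequencies of 0.225 and 0.093 for the two intervals.
With interference 0.36 (so coincidence = 0.64), expected double-crossover frequency = 0.225 × 0.093 × 0.64 = 0.01339.
Expected number = 0.01339 × 2731 = 36.57 ≈ 37.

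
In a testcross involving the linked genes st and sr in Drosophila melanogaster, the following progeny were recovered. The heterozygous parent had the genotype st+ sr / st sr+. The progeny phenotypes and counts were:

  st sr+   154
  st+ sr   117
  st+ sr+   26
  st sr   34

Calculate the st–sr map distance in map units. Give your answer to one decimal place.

18.1 map units

The recombinant classes are st+ sr+ and st sr: 26 + 34 = 60.
Recombination frequency = 60/331 = 0.1813 ≈ 18.1%, i.e. 18.1 map units.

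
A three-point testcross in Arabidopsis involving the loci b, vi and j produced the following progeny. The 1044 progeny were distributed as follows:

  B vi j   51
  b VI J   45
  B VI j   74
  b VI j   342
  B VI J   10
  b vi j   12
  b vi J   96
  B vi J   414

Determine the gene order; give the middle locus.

The two most frequent reciprocal classes, b VI j and B vi J, are the parental types, so the F1 was b VI j / B vi J.
The two rarest classes, b vi j and B VI J, are the double crossovers. Comparing them with the parentals, only the vi allele has switched, so vi is the middle locus and the order is b – vi – j.

vi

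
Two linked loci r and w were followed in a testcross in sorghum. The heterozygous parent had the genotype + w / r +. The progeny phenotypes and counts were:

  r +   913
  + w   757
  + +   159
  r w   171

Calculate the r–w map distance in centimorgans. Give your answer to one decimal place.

The recombinant classes are + + and r w: 159 + 171 = 330.
Recombination frequency = 330/2000 = 0.1650 ≈ 16.5%, i.e. 16.5 centimorgans.

16.5 centimorgans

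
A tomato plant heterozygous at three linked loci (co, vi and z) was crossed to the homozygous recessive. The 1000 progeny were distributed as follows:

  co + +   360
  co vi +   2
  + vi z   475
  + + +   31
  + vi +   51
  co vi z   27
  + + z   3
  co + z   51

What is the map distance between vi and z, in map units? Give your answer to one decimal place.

10.7 map units

The two most frequent reciprocal classes, + vi z and co + +, are the parental types, so the F1 was + vi z / co + +.
The two rarest classes, + + z and co vi +, are the double crossovers. Comparing them with the parentals, only the vi allele has switched, so vi is the middle locus and the order is z – vi – co.
Crossovers in the z–vi interval produce the single-crossover classes + vi + and co + z (51 + 51 = 102) plus the double crossovers (5).
RF(z–vi) = (102 + 5) / 1000 = 107/1000 = 0.1070 → 10.7 map units.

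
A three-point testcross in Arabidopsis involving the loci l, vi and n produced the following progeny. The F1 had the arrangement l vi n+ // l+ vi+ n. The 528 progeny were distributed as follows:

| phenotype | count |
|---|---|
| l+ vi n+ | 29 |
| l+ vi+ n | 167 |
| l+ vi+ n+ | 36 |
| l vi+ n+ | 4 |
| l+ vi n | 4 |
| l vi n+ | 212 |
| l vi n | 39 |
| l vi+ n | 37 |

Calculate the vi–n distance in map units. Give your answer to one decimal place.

The two rarest classes, l vi+ n+ and l+ vi n, are the double crossovers. Comparing them with the parentals, only the vi allele has switched, so vi is the middle locus and the order is n – vi – l.
Crossovers in the n–vi interval produce the single-crossover classes l vi n and l+ vi+ n+ (39 + 36 = 75) plus the double crossovers (8).
RF(n–vi) = (75 + 8) / 528 = 83/528 = 0.1572 → 15.7 map units.

15.7 map units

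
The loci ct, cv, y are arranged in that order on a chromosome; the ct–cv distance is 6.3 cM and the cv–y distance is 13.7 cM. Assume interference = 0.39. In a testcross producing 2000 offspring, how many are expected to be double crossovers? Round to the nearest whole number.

Map distances give recombination frequencies of 0.063 and 0.137 for the two intervals.
With interference 0.39 (so coincidence = 0.61), expected double-crossover frequency = 0.063 × 0.137 × 0.61 = 0.00526.
Expected number = 0.00526 × 2000 = 10.53 ≈ 11.

11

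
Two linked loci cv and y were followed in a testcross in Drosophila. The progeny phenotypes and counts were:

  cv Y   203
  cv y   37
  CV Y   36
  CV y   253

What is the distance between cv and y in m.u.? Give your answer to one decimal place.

13.8 m.u.

The two most frequent classes, CV y (253) and cv Y (203), are the parental types, so the F1 was CV y / cv Y.
The recombinant classes are CV Y and cv y: 36 + 37 = 73.
Recombination frequency = 73/529 = 0.1380 ≈ 13.8%, i.e. 13.8 m.u.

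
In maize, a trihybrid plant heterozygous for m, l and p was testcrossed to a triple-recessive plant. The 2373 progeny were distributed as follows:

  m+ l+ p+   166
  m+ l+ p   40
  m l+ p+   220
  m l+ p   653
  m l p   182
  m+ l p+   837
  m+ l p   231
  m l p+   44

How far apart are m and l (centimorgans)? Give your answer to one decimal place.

18.2 centimorgans

The two most frequent reciprocal classes, m l+ p and m+ l p+, are the parental types, so the F1 was m l+ p / m+ l p+.
The two rarest classes, m+ l+ p and m l p+, are the double crossovers. Comparing them with the parentals, only the m allele has switched, so m is the middle locus and the order is l – m – p.
Crossovers in the l–m interval produce the single-crossover classes m l p and m+ l+ p+ (182 + 166 = 348) plus the double crossovers (84).
RF(l–m) = (348 + 84) / 2373 = 432/2373 = 0.1820 → 18.2 centimorgans.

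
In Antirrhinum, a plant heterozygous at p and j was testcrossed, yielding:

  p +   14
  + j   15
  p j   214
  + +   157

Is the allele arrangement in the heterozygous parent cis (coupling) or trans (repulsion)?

The two most frequent classes are + + (157) and p j (214); these are the parental (non-recombinant) types.
So the F1 carried + + on one chromosome and p j on the other — the recessive alleles are on the same chromosome (cis / coupling).

cis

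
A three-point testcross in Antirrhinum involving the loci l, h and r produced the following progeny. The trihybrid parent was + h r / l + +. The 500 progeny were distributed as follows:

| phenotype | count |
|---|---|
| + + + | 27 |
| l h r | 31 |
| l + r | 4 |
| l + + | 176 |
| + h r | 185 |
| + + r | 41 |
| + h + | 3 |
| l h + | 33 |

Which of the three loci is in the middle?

r

The two rarest classes, + h + and l + r, are the double crossovers. Comparing them with the parentals, only the r allele has switched, so r is the middle locus and the order is l – r – h.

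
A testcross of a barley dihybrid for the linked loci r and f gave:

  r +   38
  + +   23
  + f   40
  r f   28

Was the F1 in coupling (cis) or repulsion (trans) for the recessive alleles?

The two most frequent classes are + f (40) and r + (38); these are the parental (non-recombinant) types.
So the F1 carried + f on one chromosome and r + on the other — the recessive alleles are on opposite chromosomes (trans / repulsion).

trans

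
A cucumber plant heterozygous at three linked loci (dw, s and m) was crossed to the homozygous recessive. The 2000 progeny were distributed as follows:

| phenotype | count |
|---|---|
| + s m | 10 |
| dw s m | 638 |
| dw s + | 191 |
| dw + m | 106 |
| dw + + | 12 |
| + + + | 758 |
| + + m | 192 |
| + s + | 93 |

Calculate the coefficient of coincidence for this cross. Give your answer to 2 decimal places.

The two most frequent reciprocal classes, dw s m and + + +, are the parental types, so the F1 was dw s m / + + +.
The two rarest classes, + s m and dw + +, are the double crossovers. Comparing them with the parentals, only the dw allele has switched, so dw is the middle locus and the order is m – dw – s.
m–dw: (383 + 22)/2000 = 0.2025; dw–s: (199 + 22)/2000 = 0.1105.
Expected DCO frequency = 0.2025 × 0.1105 ≈ 0.02238; observed = 22/2000 ≈ 0.01100.
Coefficient of coincidence = 0.01100/0.02238 ≈ 0.49.

0.49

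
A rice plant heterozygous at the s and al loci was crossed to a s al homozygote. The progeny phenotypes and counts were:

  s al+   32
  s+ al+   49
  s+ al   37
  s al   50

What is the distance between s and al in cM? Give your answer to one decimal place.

The two most frequent classes, s+ al+ (49) and s al (50), are the parental types, so the F1 was s+ al+ / s al.
The recombinant classes are s+ al and s al+: 37 + 32 = 69.
Recombination frequency = 69/168 = 0.4107 ≈ 41.1%, i.e. 41.1 cM.

41.1 cM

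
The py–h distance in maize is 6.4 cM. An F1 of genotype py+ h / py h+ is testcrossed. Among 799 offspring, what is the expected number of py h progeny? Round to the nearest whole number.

26

A map distance of 6.4 cM corresponds to a recombination frequency of 0.064.
The F1 is py+ h / py h+, so py h is a recombinant gamete class with expected frequency r/2 = 0.064/2 = 0.0320.
Expected number = 0.0320 × 799 = 25.57 ≈ 26.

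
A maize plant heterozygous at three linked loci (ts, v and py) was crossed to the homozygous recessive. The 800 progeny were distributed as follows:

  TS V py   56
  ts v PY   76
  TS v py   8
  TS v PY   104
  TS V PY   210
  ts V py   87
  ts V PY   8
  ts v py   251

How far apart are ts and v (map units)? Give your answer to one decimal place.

25.9 map units

The two most frequent reciprocal classes, ts v py and TS V PY, are the parental types, so the F1 was ts v py / TS V PY.
The two rarest classes, TS v py and ts V PY, are the double crossovers. Comparing them with the parentals, only the ts allele has switched, so ts is the middle locus and the order is v – ts – py.
Crossovers in the v–ts interval produce the single-crossover classes ts V py and TS v PY (87 + 104 = 191) plus the double crossovers (16).
RF(v–ts) = (191 + 16) / 800 = 207/800 = 0.2587 → 25.9 map units.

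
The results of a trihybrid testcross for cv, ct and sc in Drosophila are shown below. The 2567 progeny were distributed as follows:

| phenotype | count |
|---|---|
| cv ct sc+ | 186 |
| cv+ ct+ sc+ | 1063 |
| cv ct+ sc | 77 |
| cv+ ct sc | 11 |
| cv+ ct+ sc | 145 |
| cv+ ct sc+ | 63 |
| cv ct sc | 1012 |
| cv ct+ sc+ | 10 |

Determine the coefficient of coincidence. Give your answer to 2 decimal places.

The two most frequent reciprocal classes, cv ct sc and cv+ ct+ sc+, are the parental types, so the F1 was cv ct sc / cv+ ct+ sc+.
The two rarest classes, cv+ ct sc and cv ct+ sc+, are the double crossovers. Comparing them with the parentals, only the cv allele has switched, so cv is the middle locus and the order is sc – cv – ct.
sc–cv: (331 + 21)/2567 = 0.1371; cv–ct: (140 + 21)/2567 = 0.0627.
Expected DCO frequency = 0.1371 × 0.0627 ≈ 0.00860; observed = 21/2567 ≈ 0.00818.
Coefficient of coincidence = 0.00818/0.00860 ≈ 0.95.

0.95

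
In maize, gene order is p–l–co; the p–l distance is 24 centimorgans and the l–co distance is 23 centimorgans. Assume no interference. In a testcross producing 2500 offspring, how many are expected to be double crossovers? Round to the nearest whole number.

Map distances give recombination frequencies of 0.240 and 0.230 for the two intervals.
With no interference, expected double-crossover frequency = 0.240 × 0.230 = 0.05520.
Expected number = 0.05520 × 2500 = 138.00 ≈ 138.

138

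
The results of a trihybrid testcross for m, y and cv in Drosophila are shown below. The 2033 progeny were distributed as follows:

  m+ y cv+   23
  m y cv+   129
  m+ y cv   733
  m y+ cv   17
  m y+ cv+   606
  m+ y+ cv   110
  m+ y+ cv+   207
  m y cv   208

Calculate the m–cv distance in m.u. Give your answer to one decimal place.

The two most frequent reciprocal classes, m+ y cv and m y+ cv+, are the parental types, so the F1 was m+ y cv / m y+ cv+.
The two rarest classes, m+ y cv+ and m y+ cv, are the double crossovers. Comparing them with the parentals, only the cv allele has switched, so cv is the middle locus and the order is m – cv – y.
Crossovers in the m–cv interval produce the single-crossover classes m y cv and m+ y+ cv+ (208 + 207 = 415) plus the double crossovers (40).
RF(m–cv) = (415 + 40) / 2033 = 455/2033 = 0.2238 → 22.4 m.u.

22.4 m.u.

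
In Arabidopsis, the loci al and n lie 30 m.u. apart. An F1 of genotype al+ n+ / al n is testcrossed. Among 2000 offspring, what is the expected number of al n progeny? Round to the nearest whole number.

A map distance of 30 m.u. corresponds to a recombination frequency of 0.300.
The F1 is al+ n+ / al n, so al n is a parental gamete class with expected frequency (1 − r)/2 = 0.700/2 = 0.3500.
Expected number = 0.3500 × 2000 = 700.00 ≈ 700.

700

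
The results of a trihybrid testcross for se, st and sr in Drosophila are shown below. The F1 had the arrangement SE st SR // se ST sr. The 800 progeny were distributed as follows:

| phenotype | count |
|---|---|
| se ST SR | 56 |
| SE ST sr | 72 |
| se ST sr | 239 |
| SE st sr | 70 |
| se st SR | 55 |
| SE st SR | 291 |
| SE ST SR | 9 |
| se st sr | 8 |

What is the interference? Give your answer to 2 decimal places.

0.34

The two rarest classes, SE ST SR and se st sr, are the double crossovers. Comparing them with the parentals, only the st allele has switched, so st is the middle locus and the order is se – st – sr.
se–st: (127 + 17)/800 = 0.1800; st–sr: (126 + 17)/800 = 0.1787.
Expected DCO frequency = 0.1800 × 0.1787 ≈ 0.03217; observed = 17/800 ≈ 0.02125.
Coefficient of coincidence = 0.02125/0.03217 ≈ 0.66; interference = 1 − 0.66 = 0.34.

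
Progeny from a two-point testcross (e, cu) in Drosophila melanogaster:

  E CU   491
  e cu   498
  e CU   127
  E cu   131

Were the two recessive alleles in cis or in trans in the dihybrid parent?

The two most frequent classes are E CU (491) and e cu (498); these are the parental (non-recombinant) types.
So the F1 carried E CU on one chromosome and e cu on the other — the recessive alleles are on the same chromosome (cis / coupling).

cis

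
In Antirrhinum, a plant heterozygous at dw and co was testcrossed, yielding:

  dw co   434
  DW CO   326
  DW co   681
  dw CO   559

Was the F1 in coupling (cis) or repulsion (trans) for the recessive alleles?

The two most frequent classes are DW co (681) and dw CO (559); these are the parental (non-recombinant) types.
So the F1 carried DW co on one chromosome and dw CO on the other — the recessive alleles are on opposite chromosomes (trans / repulsion).

trans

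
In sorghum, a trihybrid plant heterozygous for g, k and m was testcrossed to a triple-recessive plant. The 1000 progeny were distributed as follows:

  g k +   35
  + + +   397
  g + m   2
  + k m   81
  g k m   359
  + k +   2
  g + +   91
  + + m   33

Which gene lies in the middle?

k

The two most frequent reciprocal classes, g k m and + + +, are the parental types, so the F1 was g k m / + + +.
The two rarest classes, g + m and + k +, are the double crossovers. Comparing them with the parentals, only the k allele has switched, so k is the middle locus and the order is g – k – m.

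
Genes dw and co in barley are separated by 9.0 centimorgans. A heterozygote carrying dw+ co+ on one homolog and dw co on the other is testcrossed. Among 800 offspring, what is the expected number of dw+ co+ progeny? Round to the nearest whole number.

364

A map distance of 9.0 centimorgans corresponds to a recombination frequency of 0.090.
The F1 is dw+ co+ / dw co, so dw+ co+ is a parental gamete class with expected frequency (1 − r)/2 = 0.910/2 = 0.4550.
Expected number = 0.4550 × 800 = 364.00 ≈ 364.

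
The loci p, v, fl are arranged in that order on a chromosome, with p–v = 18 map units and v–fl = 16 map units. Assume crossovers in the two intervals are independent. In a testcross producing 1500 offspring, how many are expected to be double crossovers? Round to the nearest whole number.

43

Map distances give recombination frequencies of 0.180 and 0.160 for the two intervals.
With no interference, expected double-crossover frequency = 0.180 × 0.160 = 0.02880.
Expected number = 0.02880 × 1500 = 43.20 ≈ 43.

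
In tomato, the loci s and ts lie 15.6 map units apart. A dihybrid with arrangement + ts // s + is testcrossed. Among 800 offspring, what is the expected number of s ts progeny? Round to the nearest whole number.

62

A map distance of 15.6 map units corresponds to a recombination frequency of 0.156.
The F1 is + ts / s +, so s ts is a recombinant gamete class with expected frequency r/2 = 0.156/2 = 0.0780.
Expected number = 0.0780 × 800 = 62.40 ≈ 62.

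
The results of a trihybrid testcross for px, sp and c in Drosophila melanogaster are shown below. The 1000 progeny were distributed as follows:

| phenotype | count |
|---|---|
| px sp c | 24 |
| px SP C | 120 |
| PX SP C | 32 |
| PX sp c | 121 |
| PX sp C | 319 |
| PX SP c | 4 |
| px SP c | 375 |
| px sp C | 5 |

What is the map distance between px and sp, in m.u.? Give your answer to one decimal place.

The two most frequent reciprocal classes, PX sp C and px SP c, are the parental types, so the F1 was PX sp C / px SP c.
The two rarest classes, px sp C and PX SP c, are the double crossovers. Comparing them with the parentals, only the px allele has switched, so px is the middle locus and the order is sp – px – c.
Crossovers in the sp–px interval produce the single-crossover classes PX SP C and px sp c (32 + 24 = 56) plus the double crossovers (9).
RF(sp–px) = (56 + 9) / 1000 = 65/1000 = 0.0650 → 6.5 m.u.

6.5 m.u.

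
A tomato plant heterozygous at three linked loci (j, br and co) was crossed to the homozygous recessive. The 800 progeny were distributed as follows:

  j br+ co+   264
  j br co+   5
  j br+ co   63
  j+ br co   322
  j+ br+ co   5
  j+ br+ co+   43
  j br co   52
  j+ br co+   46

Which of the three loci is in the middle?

The two most frequent reciprocal classes, j+ br co and j br+ co+, are the parental types, so the F1 was j+ br co / j br+ co+.
The two rarest classes, j+ br+ co and j br co+, are the double crossovers. Comparing them with the parentals, only the br allele has switched, so br is the middle locus and the order is co – br – j.

br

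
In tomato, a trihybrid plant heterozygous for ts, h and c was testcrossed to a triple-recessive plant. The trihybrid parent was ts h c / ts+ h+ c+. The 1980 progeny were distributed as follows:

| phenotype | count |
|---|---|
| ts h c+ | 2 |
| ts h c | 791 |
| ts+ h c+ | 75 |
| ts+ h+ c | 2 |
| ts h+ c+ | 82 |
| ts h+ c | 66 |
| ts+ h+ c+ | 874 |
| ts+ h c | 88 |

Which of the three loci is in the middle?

c

The two rarest classes, ts h c+ and ts+ h+ c, are the double crossovers. Comparing them with the parentals, only the c allele has switched, so c is the middle locus and the order is h – c – ts.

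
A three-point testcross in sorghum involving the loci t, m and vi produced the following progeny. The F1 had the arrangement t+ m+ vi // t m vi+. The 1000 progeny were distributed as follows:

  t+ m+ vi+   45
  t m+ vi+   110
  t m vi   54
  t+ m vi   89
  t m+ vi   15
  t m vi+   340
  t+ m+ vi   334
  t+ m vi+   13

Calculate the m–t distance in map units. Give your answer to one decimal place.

The two rarest classes, t m+ vi and t+ m vi+, are the double crossovers. Comparing them with the parentals, only the t allele has switched, so t is the middle locus and the order is vi – t – m.
Crossovers in the t–m interval produce the single-crossover classes t+ m vi and t m+ vi+ (89 + 110 = 199) plus the double crossovers (28).
RF(t–m) = (199 + 28) / 1000 = 227/1000 = 0.2270 → 22.7 map units.

22.7 map units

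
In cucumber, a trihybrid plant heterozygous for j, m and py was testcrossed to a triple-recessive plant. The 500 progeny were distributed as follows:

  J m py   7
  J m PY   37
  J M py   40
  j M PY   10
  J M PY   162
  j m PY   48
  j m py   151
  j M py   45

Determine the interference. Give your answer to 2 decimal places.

0.18

The two most frequent reciprocal classes, j m py and J M PY, are the parental types, so the F1 was j m py / J M PY.
The two rarest classes, J m py and j M PY, are the double crossovers. Comparing them with the parentals, only the j allele has switched, so j is the middle locus and the order is py – j – m.
py–j: (88 + 17)/500 = 0.2100; j–m: (82 + 17)/500 = 0.1980.
Expected DCO frequency = 0.2100 × 0.1980 ≈ 0.04158; observed = 17/500 ≈ 0.03400.
Coefficient of coincidence = 0.03400/0.04158 ≈ 0.82; interference = 1 − 0.82 = 0.18.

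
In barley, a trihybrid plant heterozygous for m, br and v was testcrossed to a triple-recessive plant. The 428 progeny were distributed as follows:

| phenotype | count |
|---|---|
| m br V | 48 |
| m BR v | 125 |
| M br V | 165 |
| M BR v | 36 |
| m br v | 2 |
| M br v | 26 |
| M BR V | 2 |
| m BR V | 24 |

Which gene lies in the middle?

br

The two most frequent reciprocal classes, m BR v and M br V, are the parental types, so the F1 was m BR v / M br V.
The two rarest classes, m br v and M BR V, are the double crossovers. Comparing them with the parentals, only the br allele has switched, so br is the middle locus and the order is v – br – m.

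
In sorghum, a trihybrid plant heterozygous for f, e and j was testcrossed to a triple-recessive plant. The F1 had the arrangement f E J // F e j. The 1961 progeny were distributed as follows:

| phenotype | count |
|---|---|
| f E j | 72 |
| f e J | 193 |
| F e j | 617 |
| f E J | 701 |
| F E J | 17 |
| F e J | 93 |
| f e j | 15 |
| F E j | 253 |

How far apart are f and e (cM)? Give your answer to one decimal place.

24.4 cM

The two rarest classes, F E J and f e j, are the double crossovers. Comparing them with the parentals, only the f allele has switched, so f is the middle locus and the order is e – f – j.
Crossovers in the e–f interval produce the single-crossover classes f e J and F E j (193 + 253 = 446) plus the double crossovers (32).
RF(e–f) = (446 + 32) / 1961 = 478/1961 = 0.2438 → 24.4 cM.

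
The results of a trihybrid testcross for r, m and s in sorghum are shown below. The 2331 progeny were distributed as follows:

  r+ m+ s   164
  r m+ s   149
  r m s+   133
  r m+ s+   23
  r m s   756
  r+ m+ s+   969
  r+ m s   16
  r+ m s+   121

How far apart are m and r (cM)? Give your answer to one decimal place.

The two most frequent reciprocal classes, r+ m+ s+ and r m s, are the parental types, so the F1 was r+ m+ s+ / r m s.
The two rarest classes, r m+ s+ and r+ m s, are the double crossovers. Comparing them with the parentals, only the r allele has switched, so r is the middle locus and the order is s – r – m.
Crossovers in the r–m interval produce the single-crossover classes r+ m s+ and r m+ s (121 + 149 = 270) plus the double crossovers (39).
RF(r–m) = (270 + 39) / 2331 = 309/2331 = 0.1326 → 13.3 cM.

13.3 cM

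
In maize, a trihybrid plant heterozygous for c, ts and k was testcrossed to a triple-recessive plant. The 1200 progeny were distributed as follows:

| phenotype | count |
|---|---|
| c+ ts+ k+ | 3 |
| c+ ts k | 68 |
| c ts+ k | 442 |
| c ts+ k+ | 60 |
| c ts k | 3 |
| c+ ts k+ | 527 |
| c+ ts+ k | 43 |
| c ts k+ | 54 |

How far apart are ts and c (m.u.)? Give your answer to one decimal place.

The two most frequent reciprocal classes, c+ ts k+ and c ts+ k, are the parental types, so the F1 was c+ ts k+ / c ts+ k.
The two rarest classes, c+ ts+ k+ and c ts k, are the double crossovers. Comparing them with the parentals, only the ts allele has switched, so ts is the middle locus and the order is k – ts – c.
Crossovers in the ts–c interval produce the single-crossover classes c ts k+ and c+ ts+ k (54 + 43 = 97) plus the double crossovers (6).
RF(ts–c) = (97 + 6) / 1200 = 103/1200 = 0.0858 → 8.6 m.u.

8.6 m.u.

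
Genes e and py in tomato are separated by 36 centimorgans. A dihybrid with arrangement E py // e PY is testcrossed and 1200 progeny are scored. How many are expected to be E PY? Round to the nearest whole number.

216

A map distance of 36 centimorgans corresponds to a recombination frequency of 0.360.
The F1 is E py / e PY, so E PY is a recombinant gamete class with expected frequency r/2 = 0.360/2 = 0.1800.
Expected number = 0.1800 × 1200 = 216.00 ≈ 216.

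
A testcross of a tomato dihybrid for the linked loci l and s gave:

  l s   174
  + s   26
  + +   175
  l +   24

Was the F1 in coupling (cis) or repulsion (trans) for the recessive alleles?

The two most frequent classes are + + (175) and l s (174); these are the parental (non-recombinant) types.
So the F1 carried + + on one chromosome and l s on the other — the recessive alleles are on the same chromosome (cis / coupling).

cis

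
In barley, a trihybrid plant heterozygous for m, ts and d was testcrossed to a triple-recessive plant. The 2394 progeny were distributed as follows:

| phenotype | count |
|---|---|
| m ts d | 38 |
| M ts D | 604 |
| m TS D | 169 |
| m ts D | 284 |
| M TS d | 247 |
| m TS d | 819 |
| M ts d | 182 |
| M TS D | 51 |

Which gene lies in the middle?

ts

The two most frequent reciprocal classes, m TS d and M ts D, are the parental types, so the F1 was m TS d / M ts D.
The two rarest classes, m ts d and M TS D, are the double crossovers. Comparing them with the parentals, only the ts allele has switched, so ts is the middle locus and the order is m – ts – d.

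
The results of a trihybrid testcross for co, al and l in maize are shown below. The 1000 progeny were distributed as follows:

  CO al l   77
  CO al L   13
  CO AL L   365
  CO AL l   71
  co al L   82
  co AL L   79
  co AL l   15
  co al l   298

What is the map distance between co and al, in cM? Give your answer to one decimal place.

18.4 cM

The two most frequent reciprocal classes, CO AL L and co al l, are the parental types, so the F1 was CO AL L / co al l.
The two rarest classes, CO al L and co AL l, are the double crossovers. Comparing them with the parentals, only the al allele has switched, so al is the middle locus and the order is l – al – co.
Crossovers in the al–co interval produce the single-crossover classes co AL L and CO al l (79 + 77 = 156) plus the double crossovers (28).
RF(al–co) = (156 + 28) / 1000 = 184/1000 = 0.1840 → 18.4 cM.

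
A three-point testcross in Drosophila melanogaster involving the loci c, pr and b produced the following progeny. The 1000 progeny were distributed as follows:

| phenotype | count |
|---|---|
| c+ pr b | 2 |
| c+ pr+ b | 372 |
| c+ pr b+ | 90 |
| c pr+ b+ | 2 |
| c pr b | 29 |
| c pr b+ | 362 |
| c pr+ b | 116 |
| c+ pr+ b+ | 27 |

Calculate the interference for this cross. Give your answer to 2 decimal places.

The two most frequent reciprocal classes, c+ pr+ b and c pr b+, are the parental types, so the F1 was c+ pr+ b / c pr b+.
The two rarest classes, c+ pr b and c pr+ b+, are the double crossovers. Comparing them with the parentals, only the pr allele has switched, so pr is the middle locus and the order is b – pr – c.
b–pr: (56 + 4)/1000 = 0.0600; pr–c: (206 + 4)/1000 = 0.2100.
Expected DCO frequency = 0.0600 × 0.2100 ≈ 0.01260; observed = 4/1000 ≈ 0.00400.
Coefficient of coincidence = 0.00400/0.01260 ≈ 0.32; interference = 1 − 0.32 = 0.68.

0.68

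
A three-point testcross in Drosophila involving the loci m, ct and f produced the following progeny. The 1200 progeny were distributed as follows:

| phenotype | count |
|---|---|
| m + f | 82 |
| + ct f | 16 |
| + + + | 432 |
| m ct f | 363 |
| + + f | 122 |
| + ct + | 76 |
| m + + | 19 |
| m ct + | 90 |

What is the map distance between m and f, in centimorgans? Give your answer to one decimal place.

The two most frequent reciprocal classes, m ct f and + + +, are the parental types, so the F1 was m ct f / + + +.
The two rarest classes, + ct f and m + +, are the double crossovers. Comparing them with the parentals, only the m allele has switched, so m is the middle locus and the order is f – m – ct.
Crossovers in the f–m interval produce the single-crossover classes m ct + and + + f (90 + 122 = 212) plus the double crossovers (35).
RF(f–m) = (212 + 35) / 1200 = 247/1200 = 0.2058 → 20.6 centimorgans.

20.6 centimorgans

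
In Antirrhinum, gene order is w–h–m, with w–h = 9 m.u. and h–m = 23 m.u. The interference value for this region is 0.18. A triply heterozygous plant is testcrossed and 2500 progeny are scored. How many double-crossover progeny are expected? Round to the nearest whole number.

42

Map distances give recombination frequencies of 0.090 and 0.230 for the two intervals.
With interference 0.18 (so coincidence = 0.82), expected double-crossover frequency = 0.090 × 0.230 × 0.82 = 0.01697.
Expected number = 0.01697 × 2500 = 42.44 ≈ 42.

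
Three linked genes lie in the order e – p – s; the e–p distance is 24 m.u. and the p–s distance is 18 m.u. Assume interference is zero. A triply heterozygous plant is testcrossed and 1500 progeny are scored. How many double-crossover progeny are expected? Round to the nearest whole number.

Map distances give recombination frequencies of 0.240 and 0.180 for the two intervals.
With no interference, expected double-crossover frequency = 0.240 × 0.180 = 0.04320.
Expected number = 0.04320 × 1500 = 64.80 ≈ 65.

65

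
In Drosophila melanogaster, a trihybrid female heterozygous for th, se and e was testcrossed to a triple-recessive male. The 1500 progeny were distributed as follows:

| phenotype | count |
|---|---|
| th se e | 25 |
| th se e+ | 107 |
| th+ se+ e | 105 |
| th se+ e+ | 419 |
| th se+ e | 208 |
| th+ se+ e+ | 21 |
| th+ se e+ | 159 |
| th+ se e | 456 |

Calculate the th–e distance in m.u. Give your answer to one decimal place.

27.5 m.u.

The two most frequent reciprocal classes, th+ se e and th se+ e+, are the parental types, so the F1 was th+ se e / th se+ e+.
The two rarest classes, th se e and th+ se+ e+, are the double crossovers. Comparing them with the parentals, only the th allele has switched, so th is the middle locus and the order is se – th – e.
Crossovers in the th–e interval produce the single-crossover classes th+ se e+ and th se+ e (159 + 208 = 367) plus the double crossovers (46).
RF(th–e) = (367 + 46) / 1500 = 413/1500 = 0.2753 → 27.5 m.u.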